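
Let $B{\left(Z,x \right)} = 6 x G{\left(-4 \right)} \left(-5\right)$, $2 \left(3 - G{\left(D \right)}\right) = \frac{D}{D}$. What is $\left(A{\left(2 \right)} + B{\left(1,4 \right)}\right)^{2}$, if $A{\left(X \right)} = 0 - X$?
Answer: $91204$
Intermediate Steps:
$G{\left(D \right)} = \frac{5}{2}$ ($G{\left(D \right)} = 3 - \frac{D \frac{1}{D}}{2} = 3 - \frac{1}{2} = \frac{5}{2}$)
$A{\left(X \right)} = - X$
$B{\left(Z,x \right)} = - 75 x$ ($B{\left(Z,x \right)} = 6 x \frac{5}{2} \left(-5\right) = 6 x \left(- \frac{25}{2}\right) = - 75 x$)
$\left(A{\left(2 \right)} + B{\left(1,4 \right)}\right)^{2} = \left(\left(-1\right) 2 - 300\right)^{2} = \left(-2 - 300\right)^{2} = \left(-302\right)^{2} = 91204$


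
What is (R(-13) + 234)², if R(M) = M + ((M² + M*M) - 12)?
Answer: 299209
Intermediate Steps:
R(M) = -12 + M + 2*M² (R(M) = M + ((M² + M²) - 12) = M + (2*M² - 12) = M + (-12 + 2*M²) = -12 + M + 2*M²)
(R(-13) + 234)² = ((-12 - 13 + 2*(-13)²) + 234)² = ((-12 - 13 + 2*169) + 234)² = ((-12 - 13 + 338) + 234)² = (313 + 234)² = 547² = 299209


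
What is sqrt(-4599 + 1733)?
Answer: I*sqrt(2866) ≈ 53.535*I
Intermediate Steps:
sqrt(-4599 + 1733) = sqrt(-2866) = I*sqrt(2866)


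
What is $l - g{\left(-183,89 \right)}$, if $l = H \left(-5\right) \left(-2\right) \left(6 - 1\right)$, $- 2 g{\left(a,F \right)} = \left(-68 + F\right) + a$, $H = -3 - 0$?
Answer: $-231$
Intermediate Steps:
$H = -3$ ($H = -3 + 0 = -3$)
$g{\left(a,F \right)} = 34 - \frac{F}{2} - \frac{a}{2}$ ($g{\left(a,F \right)} = - \frac{\left(-68 + F\right) + a}{2} = - \frac{-68 + F + a}{2} = 34 - \frac{F}{2} - \frac{a}{2}$)
$l = -150$ ($l = - 3 \left(-5\right) \left(-2\right) \left(6 - 1\right) = - 3 \cdot 10 \cdot 5 = \left(-3\right) 50 = -150$)
$l - g{\left(-183,89 \right)} = -150 - \left(34 - \frac{89}{2} - - \frac{183}{2}\right) = -150 - \left(34 - \frac{89}{2} + \frac{183}{2}\right) = -150 - 81 = -231$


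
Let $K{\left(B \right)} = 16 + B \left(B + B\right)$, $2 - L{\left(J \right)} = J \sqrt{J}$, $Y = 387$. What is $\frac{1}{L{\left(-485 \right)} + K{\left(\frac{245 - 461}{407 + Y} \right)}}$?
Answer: $\frac{90161489322}{566785188181099645} - \frac{2409537897457 i \sqrt{485}}{566785188181099645} \approx 1.5908 \cdot 10^{-7} - 9.3624 \cdot 10^{-5} i$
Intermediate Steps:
$L{\left(J \right)} = 2 - J^{\frac{3}{2}}$ ($L{\left(J \right)} = 2 - J \sqrt{J} = 2 - J^{\frac{3}{2}}$)
$K{\left(B \right)} = 16 + 2 B^{2}$ ($K{\left(B \right)} = 16 + B 2 B = 16 + 2 B^{2}$)
$\frac{1}{L{\left(-485 \right)} + K{\left(\frac{245 - 461}{407 + Y} \right)}} = \frac{1}{\left(2 - \left(-485\right)^{\frac{3}{2}}\right) + \left(16 + 2 \left(\frac{245 - 461}{407 + 387}\right)^{2}\right)} = \frac{1}{\left(2 - - 485 i \sqrt{485}\right) + \left(16 + 2 \left(- \frac{216}{794}\right)^{2}\right)} = \frac{1}{\left(2 + 485 i \sqrt{485}\right) + \left(16 + 2 \left(\left(-216\right) \frac{1}{794}\right)^{2}\right)} = \frac{1}{\left(2 + 485 i \sqrt{485}\right) + \left(16 + 2 \left(- \frac{108}{397}\right)^{2}\right)} = \frac{1}{\left(2 + 485 i \sqrt{485}\right) + \left(16 + 2 \cdot \frac{11664}{157609}\right)} = \frac{1}{\left(2 + 485 i \sqrt{485}\right) + \left(16 + \frac{23328}{157609}\right)} = \frac{1}{\left(2 + 485 i \sqrt{485}\right) + \frac{2545072}{157609}} = \frac{1}{\frac{2860290}{157609} + 485 i \sqrt{485}}$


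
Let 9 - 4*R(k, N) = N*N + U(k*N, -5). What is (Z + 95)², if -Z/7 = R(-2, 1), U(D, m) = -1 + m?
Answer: 19881/4 ≈ 4970.3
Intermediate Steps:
R(k, N) = 15/4 - N²/4 (R(k, N) = 9/4 - (N*N + (-1 - 5))/4 = 9/4 - (N² - 6)/4 = 9/4 - (-6 + N²)/4 = 9/4 + (3/2 - N²/4) = 15/4 - N²/4)
Z = -49/2 (Z = -7*(15/4 - ¼*1²) = -7*(15/4 - ¼*1) = -7*(15/4 - ¼) = -7*7/2 = -49/2 ≈ -24.500)
(Z + 95)² = (-49/2 + 95)² = (141/2)² = 19881/4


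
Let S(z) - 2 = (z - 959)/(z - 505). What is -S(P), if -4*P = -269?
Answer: -7069/1751 ≈ -4.0371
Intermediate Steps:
P = 269/4 (P = -¼*(-269) = 269/4 ≈ 67.250)
S(z) = 2 + (-959 + z)/(-505 + z) (S(z) = 2 + (z - 959)/(z - 505) = 2 + (-959 + z)/(-505 + z))
-S(P) = -(-1969 + 3*(269/4))/(-505 + 269/4) = -(-1969 + 807/4)/(-1751/4) = -(-4)*(-7069)/(1751*4) = -1*7069/1751 = -7069/1751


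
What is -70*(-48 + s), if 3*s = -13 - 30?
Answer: 13090/3 ≈ 4363.3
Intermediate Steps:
s = -43/3 (s = (-13 - 30)/3 = (⅓)*(-43) = -43/3 ≈ -14.333)
-70*(-48 + s) = -70*(-48 - 43/3) = -70*(-187/3) = 13090/3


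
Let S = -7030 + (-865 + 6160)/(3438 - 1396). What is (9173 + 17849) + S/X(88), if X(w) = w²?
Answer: 427291237491/15813248 ≈ 27021.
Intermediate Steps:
S = -14349965/2042 (S = -7030 + 5295/2042 = -14349965/2042 ≈ -7027.4)
(9173 + 17849) + S/X(88) = (9173 + 17849) - 14349965/(2042*(88²)) = 27022 - 14349965/2042/7744 = 27022 - 14349965/2042*1/7744 = 27022 - 14349965/15813248 = 427291237491/15813248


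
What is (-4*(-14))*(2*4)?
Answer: 448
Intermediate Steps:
(-4*(-14))*(2*4) = 56*8 = 448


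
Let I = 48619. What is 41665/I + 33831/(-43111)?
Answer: 151390426/2096013709 ≈ 0.072228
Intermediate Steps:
41665/I + 33831/(-43111) = 41665/48619 + 33831/(-43111) = 41665*(1/48619) + 33831*(-1/43111) = 41665/48619 - 33831/43111 = 151390426/2096013709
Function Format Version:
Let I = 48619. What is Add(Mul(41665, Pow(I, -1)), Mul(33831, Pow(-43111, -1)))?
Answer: Rational(151390426, 2096013709) ≈ 0.072228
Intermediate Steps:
Add(Mul(41665, Pow(I, -1)), Mul(33831, Pow(-43111, -1))) = Add(Mul(41665, Pow(48619, -1)), Mul(33831, Pow(-43111, -1))) = Add(Mul(41665, Rational(1, 48619)), Mul(33831, Rational(-1, 43111))) = Add(Rational(41665, 48619), Rational(-33831, 43111)) = Rational(151390426, 2096013709)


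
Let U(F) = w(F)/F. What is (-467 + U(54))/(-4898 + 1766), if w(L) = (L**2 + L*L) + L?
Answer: 179/1566 ≈ 0.11430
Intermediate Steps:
w(L) = L + 2*L**2 (w(L) = (L**2 + L**2) + L = 2*L**2 + L = L + 2*L**2)
U(F) = 1 + 2*F (U(F) = (F*(1 + 2*F))/F = 1 + 2*F)
(-467 + U(54))/(-4898 + 1766) = (-467 + (1 + 2*54))/(-4898 + 1766) = (-467 + (1 + 108))/(-3132) = (-467 + 109)*(-1/3132) = -358*(-1/3132) = 179/1566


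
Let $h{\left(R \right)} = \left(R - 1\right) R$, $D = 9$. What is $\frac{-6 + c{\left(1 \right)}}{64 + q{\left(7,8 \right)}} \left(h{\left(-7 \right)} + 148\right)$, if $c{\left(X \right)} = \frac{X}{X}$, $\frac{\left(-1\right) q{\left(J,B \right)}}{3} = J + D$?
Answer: $- \frac{255}{4} \approx -63.75$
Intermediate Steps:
$q{\left(J,B \right)} = -27 - 3 J$ ($q{\left(J,B \right)} = - 3 \left(J + 9\right) = - 3 \left(9 + J\right) = -27 - 3 J$)
$c{\left(X \right)} = 1$
$h{\left(R \right)} = R \left(-1 + R\right)$ ($h{\left(R \right)} = \left(-1 + R\right) R = R \left(-1 + R\right)$)
$\frac{-6 + c{\left(1 \right)}}{64 + q{\left(7,8 \right)}} \left(h{\left(-7 \right)} + 148\right) = \frac{-6 + 1}{64 - 48} \left(- 7 \left(-1 - 7\right) + 148\right) = - \frac{5}{64 - 48} \left(\left(-7\right) \left(-8\right) + 148\right) = - \frac{5}{64 - 48} \left(56 + 148\right) = - \frac{5}{16} \cdot 204 = \left(-5\right) \frac{1}{16} \cdot 204 = \left(- \frac{5}{16}\right) 204 = - \frac{255}{4}$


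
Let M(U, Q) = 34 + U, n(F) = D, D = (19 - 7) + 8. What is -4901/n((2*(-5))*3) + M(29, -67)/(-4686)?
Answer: -3827891/15620 ≈ -245.06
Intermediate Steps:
D = 20 (D = 12 + 8 = 20)
n(F) = 20
-4901/n((2*(-5))*3) + M(29, -67)/(-4686) = -4901/20 + (34 + 29)/(-4686) = -4901*1/20 + 63*(-1/4686) = -4901/20 - 21/1562 = -3827891/15620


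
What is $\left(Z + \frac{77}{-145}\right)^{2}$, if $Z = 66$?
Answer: $\frac{90117049}{21025} \approx 4286.2$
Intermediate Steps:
$\left(Z + \frac{77}{-145}\right)^{2} = \left(66 + \frac{77}{-145}\right)^{2} = \left(66 + 77 \left(- \frac{1}{145}\right)\right)^{2} = \left(66 - \frac{77}{145}\right)^{2} = \left(\frac{9493}{145}\right)^{2} = \frac{90117049}{21025}$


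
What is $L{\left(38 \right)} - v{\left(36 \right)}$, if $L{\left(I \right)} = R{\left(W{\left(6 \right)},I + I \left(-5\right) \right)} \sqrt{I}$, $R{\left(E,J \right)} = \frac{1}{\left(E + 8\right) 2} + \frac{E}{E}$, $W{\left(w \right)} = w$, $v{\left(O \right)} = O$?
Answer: $-36 + \frac{29 \sqrt{38}}{28} \approx -29.615$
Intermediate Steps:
$R{\left(E,J \right)} = 1 + \frac{1}{2 \left(8 + E\right)}$ ($R{\left(E,J \right)} = \frac{1}{8 + E} \frac{1}{2} + 1 = \frac{1}{2 \left(8 + E\right)} + 1 = 1 + \frac{1}{2 \left(8 + E\right)}$)
$L{\left(I \right)} = \frac{29 \sqrt{I}}{28}$ ($L{\left(I \right)} = \frac{\frac{17}{2} + 6}{8 + 6} \sqrt{I} = \frac{1}{14} \cdot \frac{29}{2} \sqrt{I} = \frac{29 \sqrt{I}}{28}$)
$L{\left(38 \right)} - v{\left(36 \right)} = \frac{29 \sqrt{38}}{28} - 36 = -36 + \frac{29 \sqrt{38}}{28}$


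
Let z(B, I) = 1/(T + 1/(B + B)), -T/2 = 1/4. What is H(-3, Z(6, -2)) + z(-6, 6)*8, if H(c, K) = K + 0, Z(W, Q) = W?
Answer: -54/7 ≈ -7.7143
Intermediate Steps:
T = -½ (T = -2/4 = -2*¼ = -½ ≈ -0.50000)
H(c, K) = K
z(B, I) = 1/(-½ + 1/(2*B)) (z(B, I) = 1/(-½ + 1/(B + B)) = 1/(-½ + 1/(2*B)))
H(-3, Z(6, -2)) + z(-6, 6)*8 = 6 + (2*(-6)/(1 - 1*(-6)))*8 = 6 + (2*(-6)/(1 + 6))*8 = 6 + (2*(-6)/7)*8 = 6 + (2*(-6)*(⅐))*8 = 6 - 12/7*8 = 6 - 96/7 = -54/7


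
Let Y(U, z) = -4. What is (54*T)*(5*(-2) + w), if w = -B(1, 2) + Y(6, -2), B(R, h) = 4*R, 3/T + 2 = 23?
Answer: -972/7 ≈ -138.86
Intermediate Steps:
T = ⅐ (T = 3/(-2 + 23) = 3/21 = 3*(1/21) = ⅐ ≈ 0.14286)
w = -8 (w = -4 - 4 = -8)
(54*T)*(5*(-2) + w) = (54*(⅐))*(5*(-2) - 8) = 54*(-10 - 8)/7 = (54/7)*(-18) = -972/7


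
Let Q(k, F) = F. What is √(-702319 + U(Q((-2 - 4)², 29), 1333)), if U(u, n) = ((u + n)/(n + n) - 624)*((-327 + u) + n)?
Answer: 2*I*√598647338074/1333 ≈ 1160.9*I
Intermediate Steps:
U(u, n) = (-624 + (n + u)/(2*n))*(-327 + n + u) (U(u, n) = ((n + u)/((2*n)) - 624)*(-327 + n + u) = ((n + u)*(1/(2*n)) - 624)*(-327 + n + u) = ((n + u)/(2*n) - 624)*(-327 + n + u) = (-624 + (n + u)/(2*n))*(-327 + n + u))
√(-702319 + U(Q((-2 - 4)², 29), 1333)) = √(-702319 + (½)*(29² - 327*29 - 1*1333*(-407769 + 1246*29 + 1247*1333))/1333) = √(-702319 + (½)*(1/1333)*(841 - 9483 - 1*1333*(-407769 + 36134 + 1662251))) = √(-702319 + (½)*(1/1333)*(841 - 9483 - 1*1333*1290616)) = √(-702319 + (½)*(1/1333)*(841 - 9483 - 1720391128)) = √(-702319 + (½)*(1/1333)*(-1720399770)) = √(-702319 - 860199885/1333) = √(-1796391112/1333) = 2*I*√598647338074/1333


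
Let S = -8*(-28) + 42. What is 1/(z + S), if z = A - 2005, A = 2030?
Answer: 1/291 ≈ 0.0034364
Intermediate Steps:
z = 25 (z = 2030 - 2005 = 25)
S = 266 (S = 224 + 42 = 266)
1/(z + S) = 1/(25 + 266) = 1/291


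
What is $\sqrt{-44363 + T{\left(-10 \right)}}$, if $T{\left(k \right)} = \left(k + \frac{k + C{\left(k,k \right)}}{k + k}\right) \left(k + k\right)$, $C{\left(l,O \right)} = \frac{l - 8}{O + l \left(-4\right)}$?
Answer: $\frac{2 i \sqrt{276085}}{5} \approx 210.18 i$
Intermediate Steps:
$C{\left(l,O \right)} = \frac{-8 + l}{O - 4 l}$
$T{\left(k \right)} = 2 k \left(k + \frac{k - \frac{-8 + k}{3 k}}{2 k}\right)$ ($T{\left(k \right)} = \left(k + \frac{k + \frac{-8 + k}{k - 4 k}}{k + k}\right) \left(k + k\right) = \left(k + \frac{k + \frac{-8 + k}{\left(-3\right) k}}{2 k}\right) 2 k = \left(k + \left(k + - \frac{1}{3 k} \left(-8 + k\right)\right) \frac{1}{2 k}\right) 2 k = \left(k + \left(k - \frac{-8 + k}{3 k}\right) \frac{1}{2 k}\right) 2 k = \left(k + \frac{k - \frac{-8 + k}{3 k}}{2 k}\right) 2 k = 2 k \left(k + \frac{k - \frac{-8 + k}{3 k}}{2 k}\right)$)
$\sqrt{-44363 + T{\left(-10 \right)}} = \sqrt{-44363 + \left(- \frac{1}{3} - 10 + 2 \left(-10\right)^{2} + \frac{8}{3 \left(-10\right)}\right)} = \sqrt{-44363 + \left(- \frac{1}{3} - 10 + 2 \cdot 100 + \frac{8}{3} \left(- \frac{1}{10}\right)\right)} = \sqrt{-44363 - - \frac{947}{5}} = \sqrt{-44363 + \frac{947}{5}} = \sqrt{- \frac{220868}{5}} = \frac{2 i \sqrt{276085}}{5}$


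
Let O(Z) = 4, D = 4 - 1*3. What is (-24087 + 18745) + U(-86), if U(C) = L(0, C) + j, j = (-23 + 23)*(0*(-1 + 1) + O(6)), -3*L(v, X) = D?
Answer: -16027/3 ≈ -5342.3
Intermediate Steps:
D = 1 (D = 4 - 3 = 1)
L(v, X) = -1/3 (L(v, X) = -1/3*1 = -1/3)
j = 0 (j = (-23 + 23)*(0*(-1 + 1) + 4) = 0*(0*0 + 4) = 0*(0 + 4) = 0*4 = 0)
U(C) = -1/3 (U(C) = -1/3 + 0 = -1/3)
(-24087 + 18745) + U(-86) = (-24087 + 18745) - 1/3 = -5342 - 1/3 = -16027/3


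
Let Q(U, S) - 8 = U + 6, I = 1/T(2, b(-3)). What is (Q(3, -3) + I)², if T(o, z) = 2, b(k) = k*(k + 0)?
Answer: 1225/4 ≈ 306.25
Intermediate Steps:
b(k) = k² (b(k) = k*k = k²)
I = ½ (I = 1/2 = ½ ≈ 0.50000)
Q(U, S) = 14 + U (Q(U, S) = 8 + (U + 6) = 8 + (6 + U) = 14 + U)
(Q(3, -3) + I)² = ((14 + 3) + ½)² = (17 + ½)² = (35/2)² = 1225/4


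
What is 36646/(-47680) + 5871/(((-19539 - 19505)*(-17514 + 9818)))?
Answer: -172050098591/223859554880 ≈ -0.76856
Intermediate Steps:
36646/(-47680) + 5871/(((-19539 - 19505)*(-17514 + 9818))) = 36646*(-1/47680) + 5871/((-39044*(-7696))) = -18323/23840 + 5871/300482624 = -172050098591/223859554880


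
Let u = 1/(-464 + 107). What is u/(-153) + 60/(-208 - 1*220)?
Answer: -819208/5844447 ≈ -0.14017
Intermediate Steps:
u = -1/357 (u = 1/(-357) = -1/357 ≈ -0.0028011)
u/(-153) + 60/(-208 - 1*220) = -1/357/(-153) + 60/(-208 - 1*220) = -1/357*(-1/153) + 60/(-208 - 220) = 1/54621 + 60/(-428) = 1/54621 + 60*(-1/428) = 1/54621 - 15/107 = -819208/5844447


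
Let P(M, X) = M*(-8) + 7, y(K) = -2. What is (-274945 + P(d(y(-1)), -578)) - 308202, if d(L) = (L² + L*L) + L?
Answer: -583188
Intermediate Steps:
d(L) = L + 2*L² (d(L) = (L² + L²) + L = 2*L² + L = L + 2*L²)
P(M, X) = 7 - 8*M (P(M, X) = -8*M + 7 = 7 - 8*M)
(-274945 + P(d(y(-1)), -578)) - 308202 = (-274945 + (7 - (-16)*(1 + 2*(-2)))) - 308202 = (-274945 + (7 - (-16)*(1 - 4))) - 308202 = (-274945 + (7 - (-16)*(-3))) - 308202 = (-274945 + (7 - 8*6)) - 308202 = (-274945 + (7 - 48)) - 308202 = (-274945 - 41) - 308202 = -274986 - 308202 = -583188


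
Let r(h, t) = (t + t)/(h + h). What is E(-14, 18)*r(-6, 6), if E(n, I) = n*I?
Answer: 252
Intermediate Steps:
r(h, t) = t/h (r(h, t) = (2*t)/((2*h)) = (2*t)*(1/(2*h)) = t/h)
E(n, I) = I*n
E(-14, 18)*r(-6, 6) = (18*(-14))*(6/(-6)) = -1512*(-1)/6 = -252*(-1) = 252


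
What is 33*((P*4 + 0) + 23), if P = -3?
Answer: 363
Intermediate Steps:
33*((P*4 + 0) + 23) = 33*((-3*4 + 0) + 23) = 33*((-12 + 0) + 23) = 33*(-12 + 23) = 33*11 = 363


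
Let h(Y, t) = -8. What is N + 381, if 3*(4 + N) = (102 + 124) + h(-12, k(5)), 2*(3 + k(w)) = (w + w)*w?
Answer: 1349/3 ≈ 449.67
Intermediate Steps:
k(w) = -3 + w² (k(w) = -3 + ((w + w)*w)/2 = -3 + ((2*w)*w)/2 = -3 + (2*w²)/2 = -3 + w²)
N = 206/3 (N = -4 + ((102 + 124) - 8)/3 = -4 + (226 - 8)/3 = -4 + (⅓)*218 = -4 + 218/3 = 206/3 ≈ 68.667)
N + 381 = 206/3 + 381 = 1349/3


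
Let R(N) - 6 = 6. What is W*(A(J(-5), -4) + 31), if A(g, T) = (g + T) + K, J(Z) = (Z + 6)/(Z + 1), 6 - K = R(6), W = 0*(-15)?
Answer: 0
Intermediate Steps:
R(N) = 12 (R(N) = 6 + 6 = 12)
W = 0
K = -6 (K = 6 - 1*12 = 6 - 12 = -6)
J(Z) = (6 + Z)/(1 + Z)
A(g, T) = -6 + T + g (A(g, T) = (g + T) - 6 = (T + g) - 6 = -6 + T + g)
W*(A(J(-5), -4) + 31) = 0*((-6 - 4 + (6 - 5)/(1 - 5)) + 31) = 0*((-6 - 4 + 1/(-4)) + 31) = 0*((-6 - 4 - ¼*1) + 31) = 0*((-6 - 4 - ¼) + 31) = 0*(-41/4 + 31) = 0*(83/4) = 0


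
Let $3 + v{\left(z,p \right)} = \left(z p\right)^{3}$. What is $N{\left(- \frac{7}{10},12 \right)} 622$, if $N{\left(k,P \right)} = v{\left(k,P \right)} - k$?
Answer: $- \frac{46261561}{125} \approx -3.7009 \cdot 10^{5}$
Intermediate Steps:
$v{\left(z,p \right)} = -3 + p^{3} z^{3}$ ($v{\left(z,p \right)} = -3 + \left(z p\right)^{3} = -3 + \left(p z\right)^{3} = -3 + p^{3} z^{3}$)
$N{\left(k,P \right)} = -3 - k + P^{3} k^{3}$ ($N{\left(k,P \right)} = \left(-3 + P^{3} k^{3}\right) - k = -3 - k + P^{3} k^{3}$)
$N{\left(- \frac{7}{10},12 \right)} 622 = \left(-3 - - \frac{7}{10} + 12^{3} \left(- \frac{7}{10}\right)^{3}\right) 622 = \left(-3 - \left(-7\right) \frac{1}{10} + 1728 \left(\left(-7\right) \frac{1}{10}\right)^{3}\right) 622 = \left(-3 - - \frac{7}{10} + 1728 \left(- \frac{7}{10}\right)^{3}\right) 622 = \left(-3 + \frac{7}{10} + 1728 \left(- \frac{343}{1000}\right)\right) 622 = \left(-3 + \frac{7}{10} - \frac{74088}{125}\right) 622 = \left(- \frac{148751}{250}\right) 622 = - \frac{46261561}{125}$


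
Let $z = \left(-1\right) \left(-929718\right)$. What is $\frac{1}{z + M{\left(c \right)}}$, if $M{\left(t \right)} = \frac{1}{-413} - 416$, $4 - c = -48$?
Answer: $\frac{413}{383801725} \approx 1.0761 \cdot 10^{-6}$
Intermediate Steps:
$c = 52$ ($c = 4 - -48 = 4 + 48 = 52$)
$z = 929718$
$M{\left(t \right)} = - \frac{171809}{413}$ ($M{\left(t \right)} = - \frac{1}{413} - 416 = - \frac{171809}{413}$)
$\frac{1}{z + M{\left(c \right)}} = \frac{1}{929718 - \frac{171809}{413}} = \frac{1}{\frac{383801725}{413}} = \frac{413}{383801725}$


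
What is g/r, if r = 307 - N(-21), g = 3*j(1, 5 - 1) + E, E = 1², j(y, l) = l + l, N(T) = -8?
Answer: 5/63 ≈ 0.079365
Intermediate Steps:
j(y, l) = 2*l
E = 1
g = 25 (g = 3*(2*(5 - 1)) + 1 = 3*(2*4) + 1 = 3*8 + 1 = 24 + 1 = 25)
r = 315 (r = 307 - 1*(-8) = 307 + 8 = 315)
g/r = 25/315 = 25*(1/315) = 5/63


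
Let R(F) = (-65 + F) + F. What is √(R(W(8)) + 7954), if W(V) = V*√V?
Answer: √(7889 + 32*√2) ≈ 89.074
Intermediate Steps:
W(V) = V^(3/2)
R(F) = -65 + 2*F
√(R(W(8)) + 7954) = √((-65 + 2*8^(3/2)) + 7954) = √((-65 + 2*(16*√2)) + 7954) = √((-65 + 32*√2) + 7954) = √(7889 + 32*√2)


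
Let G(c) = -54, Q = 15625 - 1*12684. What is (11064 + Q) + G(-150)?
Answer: 13951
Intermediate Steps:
Q = 2941 (Q = 15625 - 12684 = 2941)
(11064 + Q) + G(-150) = (11064 + 2941) - 54 = 14005 - 54 = 13951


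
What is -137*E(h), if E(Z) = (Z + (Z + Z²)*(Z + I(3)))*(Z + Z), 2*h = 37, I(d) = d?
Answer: -315276593/8 ≈ -3.9410e+7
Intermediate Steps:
h = 37/2 (h = (½)*37 = 37/2 ≈ 18.500)
E(Z) = 2*Z*(Z + (3 + Z)*(Z + Z²)) (E(Z) = (Z + (Z + Z²)*(Z + 3))*(Z + Z) = (Z + (Z + Z²)*(3 + Z))*(2*Z) = (Z + (3 + Z)*(Z + Z²))*(2*Z) = 2*Z*(Z + (3 + Z)*(Z + Z²)))
-137*E(h) = -274*(37/2)²*(4 + (37/2)² + 4*(37/2)) = -274*1369*(4 + 1369/4 + 74)/4 = -274*1369*1681/(4*4) = -137*2301289/8 = -315276593/8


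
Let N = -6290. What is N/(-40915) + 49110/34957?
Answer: 445843036/286053131 ≈ 1.5586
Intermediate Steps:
N/(-40915) + 49110/34957 = -6290/(-40915) + 49110/34957 = -6290*(-1/40915) + 49110*(1/34957) = 1258/8183 + 49110/34957 = 445843036/286053131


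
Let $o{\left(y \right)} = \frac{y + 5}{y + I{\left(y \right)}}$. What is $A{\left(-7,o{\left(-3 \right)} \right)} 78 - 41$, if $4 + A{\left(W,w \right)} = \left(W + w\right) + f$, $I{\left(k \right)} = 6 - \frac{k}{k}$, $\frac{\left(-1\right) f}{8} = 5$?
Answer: $-3941$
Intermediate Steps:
$f = -40$ ($f = \left(-8\right) 5 = -40$)
$I{\left(k \right)} = 5$ ($I{\left(k \right)} = 6 - 1 = 5$)
$o{\left(y \right)} = 1$ ($o{\left(y \right)} = \frac{y + 5}{y + 5} = \frac{5 + y}{5 + y} = 1$)
$A{\left(W,w \right)} = -44 + W + w$ ($A{\left(W,w \right)} = -4 - \left(40 - W - w\right) = -4 + \left(-40 + W + w\right) = -44 + W + w$)
$A{\left(-7,o{\left(-3 \right)} \right)} 78 - 41 = \left(-44 - 7 + 1\right) 78 - 41 = \left(-50\right) 78 - 41 = -3900 - 41 = -3941$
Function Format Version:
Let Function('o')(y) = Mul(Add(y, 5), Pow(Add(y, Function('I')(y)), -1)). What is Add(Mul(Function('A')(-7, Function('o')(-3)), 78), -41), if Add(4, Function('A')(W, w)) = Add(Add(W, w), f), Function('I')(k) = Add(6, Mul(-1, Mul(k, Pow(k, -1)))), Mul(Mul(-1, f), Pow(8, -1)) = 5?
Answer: -3941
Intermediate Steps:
f = -40 (f = Mul(-8, 5) = -40)
Function('I')(k) = 5 (Function('I')(k) = Add(6, Mul(-1, 1)) = Add(6, -1) = 5)
Function('o')(y) = 1 (Function('o')(y) = Mul(Add(y, 5), Pow(Add(y, 5), -1)) = Mul(Add(5, y), Pow(Add(5, y), -1)) = 1)
Function('A')(W, w) = Add(-44, W, w) (Function('A')(W, w) = Add(-4, Add(Add(W, w), -40)) = Add(-4, Add(-40, W, w)) = Add(-44, W, w))
Add(Mul(Function('A')(-7, Function('o')(-3)), 78), -41) = Add(Mul(Add(-44, -7, 1), 78), -41) = Add(Mul(-50, 78), -41) = Add(-3900, -41) = -3941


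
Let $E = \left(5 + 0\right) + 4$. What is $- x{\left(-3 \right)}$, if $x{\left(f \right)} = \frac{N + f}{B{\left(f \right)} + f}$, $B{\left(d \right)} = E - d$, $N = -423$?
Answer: $\frac{142}{3} \approx 47.333$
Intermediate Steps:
$E = 9$ ($E = 5 + 4 = 9$)
$B{\left(d \right)} = 9 - d$
$x{\left(f \right)} = -47 + \frac{f}{9}$ ($x{\left(f \right)} = \frac{-423 + f}{\left(9 - f\right) + f} = \frac{-423 + f}{9} = \left(-423 + f\right) \frac{1}{9} = -47 + \frac{f}{9}$)
$- x{\left(-3 \right)} = - (-47 + \frac{1}{9} \left(-3\right)) = - (-47 - \frac{1}{3}) = \left(-1\right) \left(- \frac{142}{3}\right) = \frac{142}{3}$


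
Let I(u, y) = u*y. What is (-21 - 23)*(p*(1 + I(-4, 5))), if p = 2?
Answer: 1672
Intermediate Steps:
(-21 - 23)*(p*(1 + I(-4, 5))) = (-21 - 23)*(2*(1 - 4*5)) = -88*(1 - 20) = -88*(-19) = -44*(-38) = 1672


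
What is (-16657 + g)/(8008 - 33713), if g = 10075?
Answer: 6582/25705 ≈ 0.25606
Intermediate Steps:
(-16657 + g)/(8008 - 33713) = (-16657 + 10075)/(8008 - 33713) = -6582/(-25705) = -6582*(-1/25705) = 6582/25705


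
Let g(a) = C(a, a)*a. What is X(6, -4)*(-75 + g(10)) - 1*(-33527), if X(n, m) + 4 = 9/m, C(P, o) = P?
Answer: 133483/4 ≈ 33371.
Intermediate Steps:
X(n, m) = -4 + 9/m
g(a) = a² (g(a) = a*a = a²)
X(6, -4)*(-75 + g(10)) - 1*(-33527) = (-4 + 9/(-4))*(-75 + 10²) - 1*(-33527) = (-4 + 9*(-¼))*(-75 + 100) + 33527 = (-4 - 9/4)*25 + 33527 = -25/4*25 + 33527 = -625/4 + 33527 = 133483/4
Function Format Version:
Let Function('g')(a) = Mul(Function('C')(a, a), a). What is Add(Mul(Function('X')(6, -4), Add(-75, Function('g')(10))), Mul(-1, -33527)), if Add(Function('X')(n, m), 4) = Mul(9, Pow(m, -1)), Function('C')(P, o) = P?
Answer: Rational(133483, 4) ≈ 33371.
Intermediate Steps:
Function('X')(n, m) = Add(-4, Mul(9, Pow(m, -1)))
Function('g')(a) = Pow(a, 2) (Function('g')(a) = Mul(a, a) = Pow(a, 2))
Add(Mul(Function('X')(6, -4), Add(-75, Function('g')(10))), Mul(-1, -33527)) = Add(Mul(Add(-4, Mul(9, Pow(-4, -1))), Add(-75, Pow(10, 2))), Mul(-1, -33527)) = Add(Mul(Add(-4, Mul(9, Rational(-1, 4))), Add(-75, 100)), 33527) = Add(Mul(Add(-4, Rational(-9, 4)), 25), 33527) = Add(Mul(Rational(-25, 4), 25), 33527) = Add(Rational(-625, 4), 33527) = Rational(133483, 4)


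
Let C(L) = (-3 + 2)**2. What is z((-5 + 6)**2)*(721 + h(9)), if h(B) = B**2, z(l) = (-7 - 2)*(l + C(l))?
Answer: -14436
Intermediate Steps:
C(L) = 1 (C(L) = (-1)**2 = 1)
z(l) = -9 - 9*l (z(l) = (-7 - 2)*(l + 1) = -9*(1 + l) = -9 - 9*l)
z((-5 + 6)**2)*(721 + h(9)) = (-9 - 9*(-5 + 6)**2)*(721 + 9**2) = (-9 - 9*1**2)*(721 + 81) = (-9 - 9*1)*802 = (-9 - 9)*802 = -18*802 = -14436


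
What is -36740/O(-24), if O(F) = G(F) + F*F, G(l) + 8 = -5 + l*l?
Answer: -36740/1139 ≈ -32.256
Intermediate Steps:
G(l) = -13 + l² (G(l) = -8 + (-5 + l*l) = -8 + (-5 + l²) = -13 + l²)
O(F) = -13 + 2*F² (O(F) = (-13 + F²) + F*F = (-13 + F²) + F² = -13 + 2*F²)
-36740/O(-24) = -36740/(-13 + 2*(-24)²) = -36740/(-13 + 2*576) = -36740/(-13 + 1152) = -36740/1139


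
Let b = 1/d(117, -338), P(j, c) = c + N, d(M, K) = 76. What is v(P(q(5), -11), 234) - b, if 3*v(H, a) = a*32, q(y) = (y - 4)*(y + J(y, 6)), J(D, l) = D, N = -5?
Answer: 189695/76 ≈ 2496.0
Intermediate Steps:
q(y) = 2*y*(-4 + y) (q(y) = (y - 4)*(y + y) = (-4 + y)*(2*y) = 2*y*(-4 + y))
P(j, c) = -5 + c (P(j, c) = c - 5 = -5 + c)
v(H, a) = 32*a/3 (v(H, a) = (a*32)/3 = (32*a)/3 = 32*a/3)
b = 1/76 ≈ 0.013158
v(P(q(5), -11), 234) - b = (32/3)*234 - 1*1/76 = 2496 - 1/76 = 189695/76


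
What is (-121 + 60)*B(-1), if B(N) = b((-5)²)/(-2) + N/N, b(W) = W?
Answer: 1403/2 ≈ 701.50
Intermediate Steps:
B(N) = -23/2 (B(N) = (-5)²/(-2) + N/N = 25*(-½) + 1 = -25/2 + 1 = -23/2)
(-121 + 60)*B(-1) = (-121 + 60)*(-23/2) = -61*(-23/2) = 1403/2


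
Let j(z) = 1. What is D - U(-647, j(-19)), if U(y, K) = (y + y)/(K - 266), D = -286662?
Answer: -75966724/265 ≈ -2.8667e+5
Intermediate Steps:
U(y, K) = 2*y/(-266 + K) (U(y, K) = (2*y)/(-266 + K) = 2*y/(-266 + K))
D - U(-647, j(-19)) = -286662 - 2*(-647)/(-266 + 1) = -286662 - 2*(-647)/(-265) = -286662 - 2*(-647)*(-1)/265 = -286662 - 1*1294/265 = -286662 - 1294/265 = -75966724/265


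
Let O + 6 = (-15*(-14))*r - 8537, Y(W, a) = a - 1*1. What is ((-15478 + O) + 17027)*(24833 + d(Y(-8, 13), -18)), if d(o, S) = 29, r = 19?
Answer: -74685448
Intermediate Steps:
Y(W, a) = -1 + a (Y(W, a) = a - 1 = -1 + a)
O = -4553 (O = -6 + (-15*(-14)*19 - 8537) = -6 + (210*19 - 8537) = -6 + (3990 - 8537) = -6 - 4547 = -4553)
((-15478 + O) + 17027)*(24833 + d(Y(-8, 13), -18)) = ((-15478 - 4553) + 17027)*(24833 + 29) = (-20031 + 17027)*24862 = -3004*24862 = -74685448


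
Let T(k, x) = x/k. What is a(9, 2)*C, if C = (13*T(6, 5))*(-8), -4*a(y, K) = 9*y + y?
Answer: 1950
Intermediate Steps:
a(y, K) = -5*y/2 (a(y, K) = -(9*y + y)/4 = -5*y/2)
C = -260/3 (C = (13*(5/6))*(-8) = (65/6)*(-8) = -260/3 ≈ -86.667)
a(9, 2)*C = -5/2*9*(-260/3) = -45/2*(-260/3) = 1950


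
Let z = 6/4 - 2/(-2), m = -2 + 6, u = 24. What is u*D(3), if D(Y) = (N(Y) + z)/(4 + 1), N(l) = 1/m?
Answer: 66/5 ≈ 13.200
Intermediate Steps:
m = 4
z = 5/2 (z = 6*(1/4) - 2*(-1/2) = 3/2 + 1 = 5/2 ≈ 2.5000)
N(l) = 1/4
D(Y) = 11/20 (D(Y) = (1/4 + 5/2)/(4 + 1) = (11/4)/5 = (11/4)*(1/5) = 11/20)
u*D(3) = 24*(11/20) = 66/5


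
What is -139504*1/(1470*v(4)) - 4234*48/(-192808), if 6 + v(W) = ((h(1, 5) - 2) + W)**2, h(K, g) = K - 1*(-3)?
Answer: -80066768/37959075 ≈ -2.1093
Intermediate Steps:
h(K, g) = 3 + K (h(K, g) = K + 3 = 3 + K)
v(W) = -6 + (2 + W)**2 (v(W) = -6 + (((3 + 1) - 2) + W)**2 = -6 + ((4 - 2) + W)**2 = -6 + (2 + W)**2)
-139504*1/(1470*v(4)) - 4234*48/(-192808) = -139504*1/(1470*(-6 + (2 + 4)**2)) - 4234*48/(-192808) = -139504*1/(1470*(-6 + 6**2)) - 203232*(-1/192808) = -139504*1/(1470*(-6 + 36)) + 25404/24101 = -139504/(1470*30) + 25404/24101 = -139504/44100 + 25404/24101 = -139504*1/44100 + 25404/24101 = -34876/11025 + 25404/24101 = -80066768/37959075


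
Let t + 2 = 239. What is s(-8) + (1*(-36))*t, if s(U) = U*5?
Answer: -8572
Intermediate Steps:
s(U) = 5*U
t = 237 (t = -2 + 239 = 237)
s(-8) + (1*(-36))*t = 5*(-8) + (1*(-36))*237 = -40 - 36*237 = -40 - 8532 = -8572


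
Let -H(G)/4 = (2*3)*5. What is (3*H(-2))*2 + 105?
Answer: -615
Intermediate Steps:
H(G) = -120 (H(G) = -4*2*3*5 = -24*5 = -4*30 = -120)
(3*H(-2))*2 + 105 = (3*(-120))*2 + 105 = -360*2 + 105 = -720 + 105 = -615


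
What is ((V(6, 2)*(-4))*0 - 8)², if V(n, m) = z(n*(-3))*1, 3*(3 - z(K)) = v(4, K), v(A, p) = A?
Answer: 64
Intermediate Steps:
z(K) = 5/3 (z(K) = 3 - ⅓*4 = 3 - 4/3 = 5/3)
V(n, m) = 5/3 (V(n, m) = (5/3)*1 = 5/3)
((V(6, 2)*(-4))*0 - 8)² = (((5/3)*(-4))*0 - 8)² = (-20/3*0 - 8)² = (0 - 8)² = (-8)² = 64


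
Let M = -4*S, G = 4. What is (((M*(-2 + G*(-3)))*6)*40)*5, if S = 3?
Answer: 201600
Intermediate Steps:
M = -12 (M = -4*3 = -12)
(((M*(-2 + G*(-3)))*6)*40)*5 = ((-12*(-2 + 4*(-3))*6)*40)*5 = ((-12*(-2 - 12)*6)*40)*5 = ((-12*(-14)*6)*40)*5 = ((168*6)*40)*5 = (1008*40)*5 = 40320*5 = 201600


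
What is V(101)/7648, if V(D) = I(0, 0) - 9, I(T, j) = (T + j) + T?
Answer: -9/7648 ≈ -0.0011768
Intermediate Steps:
I(T, j) = j + 2*T
V(D) = -9 (V(D) = (0 + 2*0) - 9 = (0 + 0) - 9 = 0 - 9 = -9)
V(101)/7648 = -9/7648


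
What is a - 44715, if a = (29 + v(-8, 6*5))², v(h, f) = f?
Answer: -41234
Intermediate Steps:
a = 3481 (a = (29 + 6*5)² = (29 + 30)² = 59² = 3481)
a - 44715 = 3481 - 44715 = -41234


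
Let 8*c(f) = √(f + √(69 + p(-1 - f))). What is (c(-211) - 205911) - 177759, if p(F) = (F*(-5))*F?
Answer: -383670 + √(-211 + I*√220431)/8 ≈ -3.8367e+5 + 2.3811*I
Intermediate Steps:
p(F) = -5*F² (p(F) = (-5*F)*F = -5*F²)
c(f) = √(f + √(69 - 5*(-1 - f)²))/8
(c(-211) - 205911) - 177759 = (√(-211 + √(69 - 5*(1 - 211)²))/8 - 205911) - 177759 = (√(-211 + √(69 - 5*(-210)²))/8 - 205911) - 177759 = (√(-211 + √(69 - 5*44100))/8 - 205911) - 177759 = (√(-211 + √(69 - 220500))/8 - 205911) - 177759 = (√(-211 + √(-220431))/8 - 205911) - 177759 = (√(-211 + I*√220431)/8 - 205911) - 177759 = (-205911 + √(-211 + I*√220431)/8) - 177759 = -383670 + √(-211 + I*√220431)/8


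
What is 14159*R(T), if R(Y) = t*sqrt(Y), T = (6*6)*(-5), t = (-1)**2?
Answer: 84954*I*sqrt(5) ≈ 1.8996e+5*I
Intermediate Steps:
t = 1
T = -180 (T = 36*(-5) = -180)
R(Y) = sqrt(Y) (R(Y) = 1*sqrt(Y) = sqrt(Y))
14159*R(T) = 14159*sqrt(-180) = 14159*(6*I*sqrt(5)) = 84954*I*sqrt(5)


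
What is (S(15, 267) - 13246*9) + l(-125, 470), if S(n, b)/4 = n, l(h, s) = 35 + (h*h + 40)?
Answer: -103454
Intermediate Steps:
l(h, s) = 75 + h² (l(h, s) = 35 + (h² + 40) = 35 + (40 + h²) = 75 + h²)
S(n, b) = 4*n
(S(15, 267) - 13246*9) + l(-125, 470) = (4*15 - 13246*9) + (75 + (-125)²) = (60 - 119214) + (75 + 15625) = -119154 + 15700 = -103454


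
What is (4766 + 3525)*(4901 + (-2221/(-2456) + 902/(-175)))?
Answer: 17449430644433/429800 ≈ 4.0599e+7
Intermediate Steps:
(4766 + 3525)*(4901 + (-2221/(-2456) + 902/(-175))) = 8291*(4901 + (-2221*(-1/2456) + 902*(-1/175))) = 8291*(4901 + (2221/2456 - 902/175)) = 8291*(4901 - 1826637/429800) = 8291*(2104623163/429800) = 17449430644433/429800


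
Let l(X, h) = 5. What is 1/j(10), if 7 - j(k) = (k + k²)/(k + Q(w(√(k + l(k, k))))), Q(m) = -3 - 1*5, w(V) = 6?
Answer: -1/48 ≈ -0.020833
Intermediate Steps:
Q(m) = -8 (Q(m) = -3 - 5 = -8)
j(k) = 7 - (k + k²)/(-8 + k) (j(k) = 7 - (k + k²)/(k - 8) = 7 - (k + k²)/(-8 + k))
1/j(10) = 1/((-56 - 1*10² + 6*10)/(-8 + 10)) = 1/((-56 - 1*100 + 60)/2) = 1/((-56 - 100 + 60)/2) = 1/((½)*(-96)) = 1/(-48) = -1/48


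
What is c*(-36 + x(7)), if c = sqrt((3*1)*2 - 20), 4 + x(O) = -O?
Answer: -47*I*sqrt(14) ≈ -175.86*I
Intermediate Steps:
x(O) = -4 - O
c = I*sqrt(14) (c = sqrt(3*2 - 20) = sqrt(6 - 20) = sqrt(-14) = I*sqrt(14) ≈ 3.7417*I)
c*(-36 + x(7)) = (I*sqrt(14))*(-36 + (-4 - 1*7)) = (I*sqrt(14))*(-36 + (-4 - 7)) = (I*sqrt(14))*(-36 - 11) = (I*sqrt(14))*(-47) = -47*I*sqrt(14)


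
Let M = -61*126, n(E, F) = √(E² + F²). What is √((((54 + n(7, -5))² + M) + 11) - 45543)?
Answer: √(-53218 + (54 + √74)²) ≈ 222.03*I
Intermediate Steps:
M = -7686
√((((54 + n(7, -5))² + M) + 11) - 45543) = √((((54 + √(7² + (-5)²))² - 7686) + 11) - 45543) = √((((54 + √(49 + 25))² - 7686) + 11) - 45543) = √((((54 + √74)² - 7686) + 11) - 45543) = √(((-7686 + (54 + √74)²) + 11) - 45543) = √((-7675 + (54 + √74)²) - 45543) = √(-53218 + (54 + √74)²)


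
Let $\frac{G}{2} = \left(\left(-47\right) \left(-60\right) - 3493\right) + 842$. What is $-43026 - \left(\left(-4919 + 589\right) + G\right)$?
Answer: $-39034$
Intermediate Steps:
$G = 338$ ($G = 2 \left(\left(\left(-47\right) \left(-60\right) - 3493\right) + 842\right) = 2 \left(\left(2820 - 3493\right) + 842\right) = 2 \left(-673 + 842\right) = 2 \cdot 169 = 338$)
$-43026 - \left(\left(-4919 + 589\right) + G\right) = -43026 - \left(\left(-4919 + 589\right) + 338\right) = -43026 - \left(-4330 + 338\right) = -43026 - -3992 = -43026 + 3992 = -39034$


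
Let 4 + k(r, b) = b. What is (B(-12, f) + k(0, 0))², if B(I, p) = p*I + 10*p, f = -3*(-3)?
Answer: 484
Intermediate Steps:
k(r, b) = -4 + b
f = 9
B(I, p) = 10*p + I*p (B(I, p) = I*p + 10*p = 10*p + I*p)
(B(-12, f) + k(0, 0))² = (9*(10 - 12) + (-4 + 0))² = (9*(-2) - 4)² = (-18 - 4)² = (-22)² = 484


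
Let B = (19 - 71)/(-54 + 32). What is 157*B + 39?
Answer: 4511/11 ≈ 410.09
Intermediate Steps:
B = 26/11 (B = -52/(-22) = -52*(-1/22) = 26/11 ≈ 2.3636)
157*B + 39 = 157*(26/11) + 39 = 4082/11 + 39 = 4511/11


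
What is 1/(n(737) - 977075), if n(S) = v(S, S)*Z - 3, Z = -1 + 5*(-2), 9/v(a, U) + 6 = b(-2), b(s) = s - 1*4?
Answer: -4/3908279 ≈ -1.0235e-6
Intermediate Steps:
b(s) = -4 + s (b(s) = s - 4 = -4 + s)
v(a, U) = -3/4 (v(a, U) = 9/(-6 + (-4 - 2)) = 9/(-6 - 6) = 9/(-12) = 9*(-1/12) = -3/4)
Z = -11 (Z = -1 - 10 = -11)
n(S) = 21/4 (n(S) = -3/4*(-11) - 3 = 33/4 - 3 = 21/4)
1/(n(737) - 977075) = 1/(21/4 - 977075) = 1/(-3908279/4) = -4/3908279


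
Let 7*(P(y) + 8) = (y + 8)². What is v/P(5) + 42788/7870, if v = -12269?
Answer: -335532083/444655 ≈ -754.59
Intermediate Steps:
P(y) = -8 + (8 + y)²/7 (P(y) = -8 + (y + 8)²/7 = -8 + (8 + y)²/7)
v/P(5) + 42788/7870 = -12269/(-8 + (8 + 5)²/7) + 42788/7870 = -12269/(-8 + (⅐)*13²) + 42788*(1/7870) = -12269/(-8 + (⅐)*169) + 21394/3935 = -12269/(-8 + 169/7) + 21394/3935 = -12269/113/7 + 21394/3935 = -12269*7/113 + 21394/3935 = -85883/113 + 21394/3935 = -335532083/444655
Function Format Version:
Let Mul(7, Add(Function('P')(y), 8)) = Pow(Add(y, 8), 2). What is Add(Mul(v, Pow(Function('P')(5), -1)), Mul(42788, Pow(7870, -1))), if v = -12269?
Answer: Rational(-335532083, 444655) ≈ -754.59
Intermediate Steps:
Function('P')(y) = Add(-8, Mul(Rational(1, 7), Pow(Add(8, y), 2))) (Function('P')(y) = Add(-8, Mul(Rational(1, 7), Pow(Add(y, 8), 2))) = Add(-8, Mul(Rational(1, 7), Pow(Add(8, y), 2))))
Add(Mul(v, Pow(Function('P')(5), -1)), Mul(42788, Pow(7870, -1))) = Add(Mul(-12269, Pow(Add(-8, Mul(Rational(1, 7), Pow(Add(8, 5), 2))), -1)), Mul(42788, Pow(7870, -1))) = Add(Mul(-12269, Pow(Add(-8, Mul(Rational(1, 7), Pow(13, 2))), -1)), Mul(42788, Rational(1, 7870))) = Add(Mul(-12269, Pow(Add(-8, Mul(Rational(1, 7), 169)), -1)), Rational(21394, 3935)) = Add(Mul(-12269, Pow(Add(-8, Rational(169, 7)), -1)), Rational(21394, 3935)) = Add(Mul(-12269, Pow(Rational(113, 7), -1)), Rational(21394, 3935)) = Add(Mul(-12269, Rational(7, 113)), Rational(21394, 3935)) = Add(Rational(-85883, 113), Rational(21394, 3935)) = Rational(-335532083, 444655)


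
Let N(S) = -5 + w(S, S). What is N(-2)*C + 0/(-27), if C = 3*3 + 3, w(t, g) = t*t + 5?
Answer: 48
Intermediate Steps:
w(t, g) = 5 + t**2 (w(t, g) = t**2 + 5 = 5 + t**2)
N(S) = S**2 (N(S) = -5 + (5 + S**2) = S**2)
C = 12 (C = 9 + 3 = 12)
N(-2)*C + 0/(-27) = (-2)**2*12 + 0/(-27) = 4*12 + 0*(-1/27) = 48 + 0 = 48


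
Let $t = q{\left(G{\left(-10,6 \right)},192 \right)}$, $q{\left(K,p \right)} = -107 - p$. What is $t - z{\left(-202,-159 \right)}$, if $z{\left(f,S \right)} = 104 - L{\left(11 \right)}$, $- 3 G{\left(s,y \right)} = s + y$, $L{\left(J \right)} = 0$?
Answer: $-403$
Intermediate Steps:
$G{\left(s,y \right)} = - \frac{s}{3} - \frac{y}{3}$ ($G{\left(s,y \right)} = - \frac{s + y}{3} = - \frac{s}{3} - \frac{y}{3}$)
$z{\left(f,S \right)} = 104$ ($z{\left(f,S \right)} = 104 - 0 = 104 + 0 = 104$)
$t = -299$ ($t = -107 - 192 = -299$)
$t - z{\left(-202,-159 \right)} = -299 - 104 = -403$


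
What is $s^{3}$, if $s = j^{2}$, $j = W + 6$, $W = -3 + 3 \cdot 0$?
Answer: $729$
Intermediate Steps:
$W = -3$ ($W = -3 + 0 = -3$)
$j = 3$ ($j = -3 + 6 = 3$)
$s = 9$ ($s = 3^{2} = 9$)
$s^{3} = 9^{3} = 729$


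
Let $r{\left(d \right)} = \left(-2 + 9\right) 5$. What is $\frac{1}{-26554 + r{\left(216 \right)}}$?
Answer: $- \frac{1}{26519} \approx -3.7709 \cdot 10^{-5}$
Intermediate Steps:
$r{\left(d \right)} = 35$ ($r{\left(d \right)} = 7 \cdot 5 = 35$)
$\frac{1}{-26554 + r{\left(216 \right)}} = \frac{1}{-26554 + 35} = \frac{1}{-26519} = - \frac{1}{26519}$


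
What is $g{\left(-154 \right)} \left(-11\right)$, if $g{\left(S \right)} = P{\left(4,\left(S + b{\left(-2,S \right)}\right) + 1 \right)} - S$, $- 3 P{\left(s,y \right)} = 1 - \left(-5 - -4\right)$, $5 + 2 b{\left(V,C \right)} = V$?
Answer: $- \frac{5060}{3} \approx -1686.7$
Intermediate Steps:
$b{\left(V,C \right)} = - \frac{5}{2} + \frac{V}{2}$
$P{\left(s,y \right)} = - \frac{2}{3}$ ($P{\left(s,y \right)} = - \frac{1 - \left(-5 - -4\right)}{3} = - \frac{1 - \left(-5 + 4\right)}{3} = - \frac{1 - -1}{3} = - \frac{1 + 1}{3} = \left(- \frac{1}{3}\right) 2 = - \frac{2}{3}$)
$g{\left(S \right)} = - \frac{2}{3} - S$
$g{\left(-154 \right)} \left(-11\right) = \left(- \frac{2}{3} - -154\right) \left(-11\right) = \left(- \frac{2}{3} + 154\right) \left(-11\right) = \frac{460}{3} \left(-11\right) = - \frac{5060}{3}$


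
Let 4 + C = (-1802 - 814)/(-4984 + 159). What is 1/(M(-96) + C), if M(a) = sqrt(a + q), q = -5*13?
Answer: -80500300/4026536481 - 23280625*I*sqrt(161)/4026536481 ≈ -0.019992 - 0.073363*I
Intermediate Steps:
q = -65
M(a) = sqrt(-65 + a) (M(a) = sqrt(a - 65) = sqrt(-65 + a))
C = -16684/4825 (C = -4 + (-1802 - 814)/(-4984 + 159) = -4 - 2616/(-4825) = -4 - 2616*(-1/4825) = -4 + 2616/4825 = -16684/4825 ≈ -3.4578)
1/(M(-96) + C) = 1/(sqrt(-65 - 96) - 16684/4825) = 1/(sqrt(-161) - 16684/4825) = 1/(I*sqrt(161) - 16684/4825) = 1/(-16684/4825 + I*sqrt(161))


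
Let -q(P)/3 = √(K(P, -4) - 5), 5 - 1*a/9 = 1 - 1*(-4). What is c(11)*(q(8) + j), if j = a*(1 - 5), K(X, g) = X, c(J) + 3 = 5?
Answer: -6*√3 ≈ -10.392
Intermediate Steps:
c(J) = 2 (c(J) = -3 + 5 = 2)
a = 0 (a = 45 - 9*(1 - 1*(-4)) = 45 - 9*(1 + 4) = 45 - 9*5 = 45 - 45 = 0)
q(P) = -3*√(-5 + P) (q(P) = -3*√(P - 5) = -3*√(-5 + P))
j = 0 (j = 0*(1 - 5) = 0*(-4) = 0)
c(11)*(q(8) + j) = 2*(-3*√(-5 + 8) + 0) = 2*(-3*√3 + 0) = 2*(-3*√3) = -6*√3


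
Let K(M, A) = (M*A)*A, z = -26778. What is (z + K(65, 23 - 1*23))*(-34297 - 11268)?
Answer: 1220139570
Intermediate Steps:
K(M, A) = M*A² (K(M, A) = (A*M)*A = M*A²)
(z + K(65, 23 - 1*23))*(-34297 - 11268) = (-26778 + 65*(23 - 1*23)²)*(-34297 - 11268) = (-26778 + 65*(23 - 23)²)*(-45565) = (-26778 + 65*0²)*(-45565) = (-26778 + 65*0)*(-45565) = (-26778 + 0)*(-45565) = -26778*(-45565) = 1220139570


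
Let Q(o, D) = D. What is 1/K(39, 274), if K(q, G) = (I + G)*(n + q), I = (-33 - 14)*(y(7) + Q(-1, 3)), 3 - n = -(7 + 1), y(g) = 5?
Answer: -1/5100 ≈ -0.00019608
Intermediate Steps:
n = 11 (n = 3 - (-1)*(7 + 1) = 3 - (-1)*8 = 3 - 1*(-8) = 3 + 8 = 11)
I = -376 (I = (-33 - 14)*(5 + 3) = -47*8 = -376)
K(q, G) = (-376 + G)*(11 + q)
1/K(39, 274) = 1/(-4136 - 376*39 + 11*274 + 274*39) = 1/(-4136 - 14664 + 3014 + 10686) = 1/(-5100) = -1/5100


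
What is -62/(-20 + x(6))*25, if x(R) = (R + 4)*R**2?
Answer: -155/34 ≈ -4.5588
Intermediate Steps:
x(R) = R**2*(4 + R) (x(R) = (4 + R)*R**2 = R**2*(4 + R))
-62/(-20 + x(6))*25 = -62/(-20 + 6**2*(4 + 6))*25 = -62/(-20 + 36*10)*25 = -62/(-20 + 360)*25 = -62/340*25 = -62*1/340*25 = -31/170*25 = -155/34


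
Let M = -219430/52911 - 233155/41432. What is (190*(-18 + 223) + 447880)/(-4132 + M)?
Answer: -1067232889370160/9079633624829 ≈ -117.54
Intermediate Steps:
M = -21427887965/2192208552 (M = -219430*1/52911 - 233155*1/41432 = -219430/52911 - 233155/41432 = -21427887965/2192208552 ≈ -9.7746)
(190*(-18 + 223) + 447880)/(-4132 + M) = (190*(-18 + 223) + 447880)/(-4132 - 21427887965/2192208552) = (190*205 + 447880)/(-9079633624829/2192208552) = (38950 + 447880)*(-2192208552/9079633624829) = 486830*(-2192208552/9079633624829) = -1067232889370160/9079633624829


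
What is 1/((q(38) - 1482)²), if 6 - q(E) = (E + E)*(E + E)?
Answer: 1/52591504 ≈ 1.9014e-8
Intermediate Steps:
q(E) = 6 - 4*E² (q(E) = 6 - (E + E)*(E + E) = 6 - 2*E*2*E = 6 - 4*E²)
1/((q(38) - 1482)²) = 1/(((6 - 4*38²) - 1482)²) = 1/(((6 - 4*1444) - 1482)²) = 1/(((6 - 5776) - 1482)²) = 1/((-5770 - 1482)²) = 1/((-7252)²) = 1/52591504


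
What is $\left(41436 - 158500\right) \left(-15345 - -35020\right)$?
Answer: $-2303234200$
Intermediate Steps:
$\left(41436 - 158500\right) \left(-15345 - -35020\right) = - 117064 \left(-15345 + 35020\right) = \left(-117064\right) 19675 = -2303234200$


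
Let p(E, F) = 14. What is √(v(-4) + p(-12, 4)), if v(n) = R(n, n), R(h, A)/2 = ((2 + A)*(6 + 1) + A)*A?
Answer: √158 ≈ 12.570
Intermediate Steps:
R(h, A) = 2*A*(14 + 8*A) (R(h, A) = 2*(((2 + A)*(6 + 1) + A)*A) = 2*(((2 + A)*7 + A)*A) = 2*(((14 + 7*A) + A)*A) = 2*((14 + 8*A)*A) = 2*(A*(14 + 8*A)) = 2*A*(14 + 8*A))
v(n) = 4*n*(7 + 4*n)
√(v(-4) + p(-12, 4)) = √(4*(-4)*(7 + 4*(-4)) + 14) = √(4*(-4)*(7 - 16) + 14) = √(4*(-4)*(-9) + 14) = √(144 + 14) = √158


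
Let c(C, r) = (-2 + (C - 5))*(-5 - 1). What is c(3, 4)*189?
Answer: 4536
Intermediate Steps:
c(C, r) = 42 - 6*C (c(C, r) = (-2 + (-5 + C))*(-6) = (-7 + C)*(-6) = 42 - 6*C)
c(3, 4)*189 = (42 - 6*3)*189 = (42 - 18)*189 = 24*189 = 4536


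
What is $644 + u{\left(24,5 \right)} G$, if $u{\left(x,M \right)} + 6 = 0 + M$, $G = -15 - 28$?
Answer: $687$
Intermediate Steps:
$G = -43$ ($G = -15 - 28 = -43$)
$u{\left(x,M \right)} = -6 + M$ ($u{\left(x,M \right)} = -6 + \left(0 + M\right) = -6 + M$)
$644 + u{\left(24,5 \right)} G = 644 + \left(-6 + 5\right) \left(-43\right) = 644 - -43 = 644 + 43 = 687$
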